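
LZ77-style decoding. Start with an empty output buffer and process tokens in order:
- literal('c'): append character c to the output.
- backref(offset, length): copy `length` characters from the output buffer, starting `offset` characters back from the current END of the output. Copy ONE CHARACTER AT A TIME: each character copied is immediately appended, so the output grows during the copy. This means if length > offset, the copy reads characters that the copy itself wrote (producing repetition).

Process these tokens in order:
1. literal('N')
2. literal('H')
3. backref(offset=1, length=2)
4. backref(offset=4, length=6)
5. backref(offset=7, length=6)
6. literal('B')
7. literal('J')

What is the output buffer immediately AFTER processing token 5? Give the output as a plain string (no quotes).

Answer: NHHHNHHHNHHNHHHN

Derivation:
Token 1: literal('N'). Output: "N"
Token 2: literal('H'). Output: "NH"
Token 3: backref(off=1, len=2) (overlapping!). Copied 'HH' from pos 1. Output: "NHHH"
Token 4: backref(off=4, len=6) (overlapping!). Copied 'NHHHNH' from pos 0. Output: "NHHHNHHHNH"
Token 5: backref(off=7, len=6). Copied 'HNHHHN' from pos 3. Output: "NHHHNHHHNHHNHHHN"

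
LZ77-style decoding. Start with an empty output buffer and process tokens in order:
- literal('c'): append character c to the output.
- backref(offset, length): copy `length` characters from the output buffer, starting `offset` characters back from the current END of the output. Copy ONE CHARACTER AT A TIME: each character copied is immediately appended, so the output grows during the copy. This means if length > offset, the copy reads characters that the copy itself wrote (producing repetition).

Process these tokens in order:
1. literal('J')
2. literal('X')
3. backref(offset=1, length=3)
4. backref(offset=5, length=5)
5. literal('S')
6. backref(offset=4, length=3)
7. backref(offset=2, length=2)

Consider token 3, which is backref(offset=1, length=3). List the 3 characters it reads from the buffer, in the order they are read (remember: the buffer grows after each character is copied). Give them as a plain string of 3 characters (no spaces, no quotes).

Answer: XXX

Derivation:
Token 1: literal('J'). Output: "J"
Token 2: literal('X'). Output: "JX"
Token 3: backref(off=1, len=3). Buffer before: "JX" (len 2)
  byte 1: read out[1]='X', append. Buffer now: "JXX"
  byte 2: read out[2]='X', append. Buffer now: "JXXX"
  byte 3: read out[3]='X', append. Buffer now: "JXXXX"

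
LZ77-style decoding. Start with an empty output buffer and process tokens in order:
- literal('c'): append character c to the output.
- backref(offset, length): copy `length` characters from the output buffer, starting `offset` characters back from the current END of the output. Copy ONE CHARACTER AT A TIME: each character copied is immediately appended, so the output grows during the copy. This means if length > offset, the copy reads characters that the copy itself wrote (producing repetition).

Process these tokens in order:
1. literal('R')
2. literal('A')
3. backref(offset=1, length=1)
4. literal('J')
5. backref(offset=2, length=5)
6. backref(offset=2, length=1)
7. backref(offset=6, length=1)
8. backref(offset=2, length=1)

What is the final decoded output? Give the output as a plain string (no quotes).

Answer: RAAJAJAJAJAJ

Derivation:
Token 1: literal('R'). Output: "R"
Token 2: literal('A'). Output: "RA"
Token 3: backref(off=1, len=1). Copied 'A' from pos 1. Output: "RAA"
Token 4: literal('J'). Output: "RAAJ"
Token 5: backref(off=2, len=5) (overlapping!). Copied 'AJAJA' from pos 2. Output: "RAAJAJAJA"
Token 6: backref(off=2, len=1). Copied 'J' from pos 7. Output: "RAAJAJAJAJ"
Token 7: backref(off=6, len=1). Copied 'A' from pos 4. Output: "RAAJAJAJAJA"
Token 8: backref(off=2, len=1). Copied 'J' from pos 9. Output: "RAAJAJAJAJAJ"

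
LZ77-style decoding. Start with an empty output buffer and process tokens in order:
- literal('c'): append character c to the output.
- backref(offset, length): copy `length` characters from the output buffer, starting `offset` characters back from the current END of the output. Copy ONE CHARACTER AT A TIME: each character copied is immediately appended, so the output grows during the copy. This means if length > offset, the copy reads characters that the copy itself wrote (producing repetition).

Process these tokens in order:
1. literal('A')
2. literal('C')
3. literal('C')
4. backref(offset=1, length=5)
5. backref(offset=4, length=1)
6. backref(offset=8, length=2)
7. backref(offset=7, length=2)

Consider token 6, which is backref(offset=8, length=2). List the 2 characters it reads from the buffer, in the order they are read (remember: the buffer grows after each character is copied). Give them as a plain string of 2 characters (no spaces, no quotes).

Token 1: literal('A'). Output: "A"
Token 2: literal('C'). Output: "AC"
Token 3: literal('C'). Output: "ACC"
Token 4: backref(off=1, len=5) (overlapping!). Copied 'CCCCC' from pos 2. Output: "ACCCCCCC"
Token 5: backref(off=4, len=1). Copied 'C' from pos 4. Output: "ACCCCCCCC"
Token 6: backref(off=8, len=2). Buffer before: "ACCCCCCCC" (len 9)
  byte 1: read out[1]='C', append. Buffer now: "ACCCCCCCCC"
  byte 2: read out[2]='C', append. Buffer now: "ACCCCCCCCCC"

Answer: CC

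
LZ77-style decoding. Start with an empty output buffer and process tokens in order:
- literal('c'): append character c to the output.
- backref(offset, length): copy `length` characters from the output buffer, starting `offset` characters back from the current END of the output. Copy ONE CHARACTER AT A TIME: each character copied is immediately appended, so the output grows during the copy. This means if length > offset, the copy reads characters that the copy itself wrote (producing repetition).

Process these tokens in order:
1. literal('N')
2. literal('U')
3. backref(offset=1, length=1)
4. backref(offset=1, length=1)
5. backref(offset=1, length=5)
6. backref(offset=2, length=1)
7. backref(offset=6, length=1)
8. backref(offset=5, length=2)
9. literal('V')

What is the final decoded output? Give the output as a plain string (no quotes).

Token 1: literal('N'). Output: "N"
Token 2: literal('U'). Output: "NU"
Token 3: backref(off=1, len=1). Copied 'U' from pos 1. Output: "NUU"
Token 4: backref(off=1, len=1). Copied 'U' from pos 2. Output: "NUUU"
Token 5: backref(off=1, len=5) (overlapping!). Copied 'UUUUU' from pos 3. Output: "NUUUUUUUU"
Token 6: backref(off=2, len=1). Copied 'U' from pos 7. Output: "NUUUUUUUUU"
Token 7: backref(off=6, len=1). Copied 'U' from pos 4. Output: "NUUUUUUUUUU"
Token 8: backref(off=5, len=2). Copied 'UU' from pos 6. Output: "NUUUUUUUUUUUU"
Token 9: literal('V'). Output: "NUUUUUUUUUUUUV"

Answer: NUUUUUUUUUUUUV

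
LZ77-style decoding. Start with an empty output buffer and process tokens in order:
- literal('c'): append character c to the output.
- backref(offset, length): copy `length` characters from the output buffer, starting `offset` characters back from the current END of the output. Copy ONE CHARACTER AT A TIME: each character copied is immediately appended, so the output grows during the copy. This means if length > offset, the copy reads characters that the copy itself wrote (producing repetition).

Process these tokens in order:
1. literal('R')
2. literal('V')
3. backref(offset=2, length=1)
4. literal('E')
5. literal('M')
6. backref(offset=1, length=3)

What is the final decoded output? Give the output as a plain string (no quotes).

Answer: RVREMMMM

Derivation:
Token 1: literal('R'). Output: "R"
Token 2: literal('V'). Output: "RV"
Token 3: backref(off=2, len=1). Copied 'R' from pos 0. Output: "RVR"
Token 4: literal('E'). Output: "RVRE"
Token 5: literal('M'). Output: "RVREM"
Token 6: backref(off=1, len=3) (overlapping!). Copied 'MMM' from pos 4. Output: "RVREMMMM"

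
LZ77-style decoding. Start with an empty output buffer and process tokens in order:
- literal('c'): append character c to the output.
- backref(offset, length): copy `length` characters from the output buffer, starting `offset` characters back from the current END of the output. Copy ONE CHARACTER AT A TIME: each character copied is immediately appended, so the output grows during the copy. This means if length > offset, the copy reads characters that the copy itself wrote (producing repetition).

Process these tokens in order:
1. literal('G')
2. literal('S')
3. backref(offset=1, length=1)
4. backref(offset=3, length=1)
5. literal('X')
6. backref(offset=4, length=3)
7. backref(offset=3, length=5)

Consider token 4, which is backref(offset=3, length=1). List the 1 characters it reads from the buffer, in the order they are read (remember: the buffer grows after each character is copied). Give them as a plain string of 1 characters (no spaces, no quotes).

Token 1: literal('G'). Output: "G"
Token 2: literal('S'). Output: "GS"
Token 3: backref(off=1, len=1). Copied 'S' from pos 1. Output: "GSS"
Token 4: backref(off=3, len=1). Buffer before: "GSS" (len 3)
  byte 1: read out[0]='G', append. Buffer now: "GSSG"

Answer: G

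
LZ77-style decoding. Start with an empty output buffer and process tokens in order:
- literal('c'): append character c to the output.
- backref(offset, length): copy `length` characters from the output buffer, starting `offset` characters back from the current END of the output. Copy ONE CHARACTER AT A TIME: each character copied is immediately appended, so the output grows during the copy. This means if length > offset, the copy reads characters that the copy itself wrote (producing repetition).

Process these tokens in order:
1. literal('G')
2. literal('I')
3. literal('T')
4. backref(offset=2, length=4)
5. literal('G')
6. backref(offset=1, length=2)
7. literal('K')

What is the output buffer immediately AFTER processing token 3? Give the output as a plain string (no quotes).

Answer: GIT

Derivation:
Token 1: literal('G'). Output: "G"
Token 2: literal('I'). Output: "GI"
Token 3: literal('T'). Output: "GIT"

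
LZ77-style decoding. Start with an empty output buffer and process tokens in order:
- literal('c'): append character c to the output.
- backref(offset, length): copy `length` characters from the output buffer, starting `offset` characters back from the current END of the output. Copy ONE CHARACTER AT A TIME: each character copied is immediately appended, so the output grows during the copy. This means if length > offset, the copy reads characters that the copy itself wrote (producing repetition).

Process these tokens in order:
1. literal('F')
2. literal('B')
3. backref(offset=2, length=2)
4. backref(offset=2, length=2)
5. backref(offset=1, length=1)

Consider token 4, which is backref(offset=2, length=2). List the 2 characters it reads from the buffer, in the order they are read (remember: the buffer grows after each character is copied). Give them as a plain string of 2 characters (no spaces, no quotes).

Token 1: literal('F'). Output: "F"
Token 2: literal('B'). Output: "FB"
Token 3: backref(off=2, len=2). Copied 'FB' from pos 0. Output: "FBFB"
Token 4: backref(off=2, len=2). Buffer before: "FBFB" (len 4)
  byte 1: read out[2]='F', append. Buffer now: "FBFBF"
  byte 2: read out[3]='B', append. Buffer now: "FBFBFB"

Answer: FB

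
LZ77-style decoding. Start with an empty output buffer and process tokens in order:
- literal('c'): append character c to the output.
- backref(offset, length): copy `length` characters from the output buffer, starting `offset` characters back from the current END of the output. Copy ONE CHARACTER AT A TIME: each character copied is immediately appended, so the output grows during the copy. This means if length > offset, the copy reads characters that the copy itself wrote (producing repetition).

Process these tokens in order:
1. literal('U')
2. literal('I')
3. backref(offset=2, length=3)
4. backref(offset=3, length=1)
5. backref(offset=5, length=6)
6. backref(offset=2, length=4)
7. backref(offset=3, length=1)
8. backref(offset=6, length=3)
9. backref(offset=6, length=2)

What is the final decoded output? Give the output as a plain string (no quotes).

Token 1: literal('U'). Output: "U"
Token 2: literal('I'). Output: "UI"
Token 3: backref(off=2, len=3) (overlapping!). Copied 'UIU' from pos 0. Output: "UIUIU"
Token 4: backref(off=3, len=1). Copied 'U' from pos 2. Output: "UIUIUU"
Token 5: backref(off=5, len=6) (overlapping!). Copied 'IUIUUI' from pos 1. Output: "UIUIUUIUIUUI"
Token 6: backref(off=2, len=4) (overlapping!). Copied 'UIUI' from pos 10. Output: "UIUIUUIUIUUIUIUI"
Token 7: backref(off=3, len=1). Copied 'I' from pos 13. Output: "UIUIUUIUIUUIUIUII"
Token 8: backref(off=6, len=3). Copied 'IUI' from pos 11. Output: "UIUIUUIUIUUIUIUIIIUI"
Token 9: backref(off=6, len=2). Copied 'UI' from pos 14. Output: "UIUIUUIUIUUIUIUIIIUIUI"

Answer: UIUIUUIUIUUIUIUIIIUIUI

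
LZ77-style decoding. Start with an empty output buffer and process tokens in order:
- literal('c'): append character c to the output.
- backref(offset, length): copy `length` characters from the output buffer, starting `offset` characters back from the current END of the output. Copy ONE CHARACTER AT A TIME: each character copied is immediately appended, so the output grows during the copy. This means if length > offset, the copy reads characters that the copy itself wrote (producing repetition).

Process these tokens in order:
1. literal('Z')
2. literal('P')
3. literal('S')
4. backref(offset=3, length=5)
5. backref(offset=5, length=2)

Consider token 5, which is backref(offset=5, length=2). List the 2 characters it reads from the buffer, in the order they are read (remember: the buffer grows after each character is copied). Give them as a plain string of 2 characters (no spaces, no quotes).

Token 1: literal('Z'). Output: "Z"
Token 2: literal('P'). Output: "ZP"
Token 3: literal('S'). Output: "ZPS"
Token 4: backref(off=3, len=5) (overlapping!). Copied 'ZPSZP' from pos 0. Output: "ZPSZPSZP"
Token 5: backref(off=5, len=2). Buffer before: "ZPSZPSZP" (len 8)
  byte 1: read out[3]='Z', append. Buffer now: "ZPSZPSZPZ"
  byte 2: read out[4]='P', append. Buffer now: "ZPSZPSZPZP"

Answer: ZP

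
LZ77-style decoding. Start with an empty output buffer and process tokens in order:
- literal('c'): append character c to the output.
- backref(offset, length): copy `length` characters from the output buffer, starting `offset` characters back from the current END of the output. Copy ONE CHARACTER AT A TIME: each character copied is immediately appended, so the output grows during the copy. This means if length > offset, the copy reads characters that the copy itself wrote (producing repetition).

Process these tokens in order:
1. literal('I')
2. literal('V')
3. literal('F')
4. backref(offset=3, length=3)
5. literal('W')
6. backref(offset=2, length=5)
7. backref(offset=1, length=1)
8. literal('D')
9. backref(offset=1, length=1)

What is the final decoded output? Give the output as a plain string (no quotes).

Answer: IVFIVFWFWFWFFDD

Derivation:
Token 1: literal('I'). Output: "I"
Token 2: literal('V'). Output: "IV"
Token 3: literal('F'). Output: "IVF"
Token 4: backref(off=3, len=3). Copied 'IVF' from pos 0. Output: "IVFIVF"
Token 5: literal('W'). Output: "IVFIVFW"
Token 6: backref(off=2, len=5) (overlapping!). Copied 'FWFWF' from pos 5. Output: "IVFIVFWFWFWF"
Token 7: backref(off=1, len=1). Copied 'F' from pos 11. Output: "IVFIVFWFWFWFF"
Token 8: literal('D'). Output: "IVFIVFWFWFWFFD"
Token 9: backref(off=1, len=1). Copied 'D' from pos 13. Output: "IVFIVFWFWFWFFDD"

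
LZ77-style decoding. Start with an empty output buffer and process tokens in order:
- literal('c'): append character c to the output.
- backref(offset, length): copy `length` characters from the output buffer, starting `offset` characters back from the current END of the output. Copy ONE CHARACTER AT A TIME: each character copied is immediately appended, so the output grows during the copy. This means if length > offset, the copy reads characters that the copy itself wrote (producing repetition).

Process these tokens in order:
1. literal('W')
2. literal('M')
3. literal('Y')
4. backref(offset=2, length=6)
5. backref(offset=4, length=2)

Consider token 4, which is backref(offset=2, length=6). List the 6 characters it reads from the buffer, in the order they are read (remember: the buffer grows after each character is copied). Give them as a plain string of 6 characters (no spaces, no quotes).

Token 1: literal('W'). Output: "W"
Token 2: literal('M'). Output: "WM"
Token 3: literal('Y'). Output: "WMY"
Token 4: backref(off=2, len=6). Buffer before: "WMY" (len 3)
  byte 1: read out[1]='M', append. Buffer now: "WMYM"
  byte 2: read out[2]='Y', append. Buffer now: "WMYMY"
  byte 3: read out[3]='M', append. Buffer now: "WMYMYM"
  byte 4: read out[4]='Y', append. Buffer now: "WMYMYMY"
  byte 5: read out[5]='M', append. Buffer now: "WMYMYMYM"
  byte 6: read out[6]='Y', append. Buffer now: "WMYMYMYMY"

Answer: MYMYMY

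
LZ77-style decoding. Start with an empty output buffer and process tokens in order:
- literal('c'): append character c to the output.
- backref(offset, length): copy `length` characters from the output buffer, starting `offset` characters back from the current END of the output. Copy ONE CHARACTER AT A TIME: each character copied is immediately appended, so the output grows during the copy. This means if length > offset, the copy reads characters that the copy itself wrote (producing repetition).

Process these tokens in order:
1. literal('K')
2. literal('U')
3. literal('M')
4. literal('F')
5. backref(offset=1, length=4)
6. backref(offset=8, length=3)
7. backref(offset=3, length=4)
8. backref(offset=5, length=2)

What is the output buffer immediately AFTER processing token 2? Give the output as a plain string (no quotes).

Answer: KU

Derivation:
Token 1: literal('K'). Output: "K"
Token 2: literal('U'). Output: "KU"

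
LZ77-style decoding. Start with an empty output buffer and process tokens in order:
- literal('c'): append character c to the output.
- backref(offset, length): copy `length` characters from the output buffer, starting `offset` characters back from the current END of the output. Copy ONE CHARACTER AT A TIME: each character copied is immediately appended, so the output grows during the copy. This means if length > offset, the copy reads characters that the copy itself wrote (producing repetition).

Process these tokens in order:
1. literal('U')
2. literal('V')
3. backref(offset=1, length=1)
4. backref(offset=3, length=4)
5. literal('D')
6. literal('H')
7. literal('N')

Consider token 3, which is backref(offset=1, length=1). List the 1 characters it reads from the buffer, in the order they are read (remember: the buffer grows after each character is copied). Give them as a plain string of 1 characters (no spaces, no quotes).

Answer: V

Derivation:
Token 1: literal('U'). Output: "U"
Token 2: literal('V'). Output: "UV"
Token 3: backref(off=1, len=1). Buffer before: "UV" (len 2)
  byte 1: read out[1]='V', append. Buffer now: "UVV"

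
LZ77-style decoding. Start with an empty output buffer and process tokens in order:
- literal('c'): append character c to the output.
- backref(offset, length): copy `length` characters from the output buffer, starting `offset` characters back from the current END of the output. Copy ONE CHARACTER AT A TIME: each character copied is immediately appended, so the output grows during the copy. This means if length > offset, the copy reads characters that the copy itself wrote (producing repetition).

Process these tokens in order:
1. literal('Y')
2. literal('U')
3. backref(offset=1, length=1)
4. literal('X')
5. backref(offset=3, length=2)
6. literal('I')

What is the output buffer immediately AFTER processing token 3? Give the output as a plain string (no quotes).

Token 1: literal('Y'). Output: "Y"
Token 2: literal('U'). Output: "YU"
Token 3: backref(off=1, len=1). Copied 'U' from pos 1. Output: "YUU"

Answer: YUU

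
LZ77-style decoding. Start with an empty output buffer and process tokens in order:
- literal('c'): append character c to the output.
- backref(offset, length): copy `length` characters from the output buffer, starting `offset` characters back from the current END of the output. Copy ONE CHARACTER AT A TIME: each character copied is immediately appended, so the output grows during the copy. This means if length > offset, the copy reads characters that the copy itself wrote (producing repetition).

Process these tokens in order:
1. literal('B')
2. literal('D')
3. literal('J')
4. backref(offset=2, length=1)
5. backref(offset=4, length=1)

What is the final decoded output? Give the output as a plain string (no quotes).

Token 1: literal('B'). Output: "B"
Token 2: literal('D'). Output: "BD"
Token 3: literal('J'). Output: "BDJ"
Token 4: backref(off=2, len=1). Copied 'D' from pos 1. Output: "BDJD"
Token 5: backref(off=4, len=1). Copied 'B' from pos 0. Output: "BDJDB"

Answer: BDJDB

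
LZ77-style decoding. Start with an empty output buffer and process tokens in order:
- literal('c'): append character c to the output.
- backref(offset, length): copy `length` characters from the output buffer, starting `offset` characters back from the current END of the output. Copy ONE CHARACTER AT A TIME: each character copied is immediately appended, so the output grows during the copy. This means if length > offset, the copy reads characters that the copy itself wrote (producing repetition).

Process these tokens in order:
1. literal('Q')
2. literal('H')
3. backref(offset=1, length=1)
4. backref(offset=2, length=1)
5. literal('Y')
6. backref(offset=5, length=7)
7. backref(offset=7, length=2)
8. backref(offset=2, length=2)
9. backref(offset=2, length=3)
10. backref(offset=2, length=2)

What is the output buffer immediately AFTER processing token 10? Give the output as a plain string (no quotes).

Answer: QHHHYQHHHYQHQHQHQHQHQ

Derivation:
Token 1: literal('Q'). Output: "Q"
Token 2: literal('H'). Output: "QH"
Token 3: backref(off=1, len=1). Copied 'H' from pos 1. Output: "QHH"
Token 4: backref(off=2, len=1). Copied 'H' from pos 1. Output: "QHHH"
Token 5: literal('Y'). Output: "QHHHY"
Token 6: backref(off=5, len=7) (overlapping!). Copied 'QHHHYQH' from pos 0. Output: "QHHHYQHHHYQH"
Token 7: backref(off=7, len=2). Copied 'QH' from pos 5. Output: "QHHHYQHHHYQHQH"
Token 8: backref(off=2, len=2). Copied 'QH' from pos 12. Output: "QHHHYQHHHYQHQHQH"
Token 9: backref(off=2, len=3) (overlapping!). Copied 'QHQ' from pos 14. Output: "QHHHYQHHHYQHQHQHQHQ"
Token 10: backref(off=2, len=2). Copied 'HQ' from pos 17. Output: "QHHHYQHHHYQHQHQHQHQHQ"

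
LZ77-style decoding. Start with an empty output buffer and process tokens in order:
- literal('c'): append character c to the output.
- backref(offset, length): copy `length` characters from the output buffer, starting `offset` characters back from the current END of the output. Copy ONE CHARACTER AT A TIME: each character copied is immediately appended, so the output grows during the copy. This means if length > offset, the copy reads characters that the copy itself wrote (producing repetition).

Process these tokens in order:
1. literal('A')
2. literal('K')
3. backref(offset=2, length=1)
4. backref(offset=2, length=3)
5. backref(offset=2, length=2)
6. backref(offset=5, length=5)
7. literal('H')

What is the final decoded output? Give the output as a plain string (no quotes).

Token 1: literal('A'). Output: "A"
Token 2: literal('K'). Output: "AK"
Token 3: backref(off=2, len=1). Copied 'A' from pos 0. Output: "AKA"
Token 4: backref(off=2, len=3) (overlapping!). Copied 'KAK' from pos 1. Output: "AKAKAK"
Token 5: backref(off=2, len=2). Copied 'AK' from pos 4. Output: "AKAKAKAK"
Token 6: backref(off=5, len=5). Copied 'KAKAK' from pos 3. Output: "AKAKAKAKKAKAK"
Token 7: literal('H'). Output: "AKAKAKAKKAKAKH"

Answer: AKAKAKAKKAKAKH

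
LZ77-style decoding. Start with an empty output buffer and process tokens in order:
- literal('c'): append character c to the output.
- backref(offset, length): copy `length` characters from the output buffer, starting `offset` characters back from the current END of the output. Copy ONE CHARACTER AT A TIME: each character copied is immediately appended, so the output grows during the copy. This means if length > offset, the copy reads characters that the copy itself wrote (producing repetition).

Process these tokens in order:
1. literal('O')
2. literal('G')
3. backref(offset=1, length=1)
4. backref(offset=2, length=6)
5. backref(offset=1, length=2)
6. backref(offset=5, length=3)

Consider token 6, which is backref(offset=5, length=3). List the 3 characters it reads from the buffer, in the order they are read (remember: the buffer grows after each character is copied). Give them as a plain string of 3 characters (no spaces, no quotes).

Answer: GGG

Derivation:
Token 1: literal('O'). Output: "O"
Token 2: literal('G'). Output: "OG"
Token 3: backref(off=1, len=1). Copied 'G' from pos 1. Output: "OGG"
Token 4: backref(off=2, len=6) (overlapping!). Copied 'GGGGGG' from pos 1. Output: "OGGGGGGGG"
Token 5: backref(off=1, len=2) (overlapping!). Copied 'GG' from pos 8. Output: "OGGGGGGGGGG"
Token 6: backref(off=5, len=3). Buffer before: "OGGGGGGGGGG" (len 11)
  byte 1: read out[6]='G', append. Buffer now: "OGGGGGGGGGGG"
  byte 2: read out[7]='G', append. Buffer now: "OGGGGGGGGGGGG"
  byte 3: read out[8]='G', append. Buffer now: "OGGGGGGGGGGGGG"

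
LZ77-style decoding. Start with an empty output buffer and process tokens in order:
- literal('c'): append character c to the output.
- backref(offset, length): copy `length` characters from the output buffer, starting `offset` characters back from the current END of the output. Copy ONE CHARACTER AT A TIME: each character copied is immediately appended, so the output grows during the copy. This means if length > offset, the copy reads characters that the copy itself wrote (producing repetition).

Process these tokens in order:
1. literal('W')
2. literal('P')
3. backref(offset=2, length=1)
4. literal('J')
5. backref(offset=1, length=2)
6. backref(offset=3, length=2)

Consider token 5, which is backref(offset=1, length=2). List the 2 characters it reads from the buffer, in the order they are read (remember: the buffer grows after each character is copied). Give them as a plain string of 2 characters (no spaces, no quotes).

Answer: JJ

Derivation:
Token 1: literal('W'). Output: "W"
Token 2: literal('P'). Output: "WP"
Token 3: backref(off=2, len=1). Copied 'W' from pos 0. Output: "WPW"
Token 4: literal('J'). Output: "WPWJ"
Token 5: backref(off=1, len=2). Buffer before: "WPWJ" (len 4)
  byte 1: read out[3]='J', append. Buffer now: "WPWJJ"
  byte 2: read out[4]='J', append. Buffer now: "WPWJJJ"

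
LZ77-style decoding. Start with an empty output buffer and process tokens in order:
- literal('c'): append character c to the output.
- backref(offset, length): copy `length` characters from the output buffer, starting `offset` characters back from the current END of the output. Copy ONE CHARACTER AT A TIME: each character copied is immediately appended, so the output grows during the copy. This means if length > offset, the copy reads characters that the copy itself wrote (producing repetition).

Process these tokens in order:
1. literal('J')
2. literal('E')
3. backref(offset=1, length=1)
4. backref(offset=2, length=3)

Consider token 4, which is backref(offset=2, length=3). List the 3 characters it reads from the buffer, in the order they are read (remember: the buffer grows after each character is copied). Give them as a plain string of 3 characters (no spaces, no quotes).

Token 1: literal('J'). Output: "J"
Token 2: literal('E'). Output: "JE"
Token 3: backref(off=1, len=1). Copied 'E' from pos 1. Output: "JEE"
Token 4: backref(off=2, len=3). Buffer before: "JEE" (len 3)
  byte 1: read out[1]='E', append. Buffer now: "JEEE"
  byte 2: read out[2]='E', append. Buffer now: "JEEEE"
  byte 3: read out[3]='E', append. Buffer now: "JEEEEE"

Answer: EEE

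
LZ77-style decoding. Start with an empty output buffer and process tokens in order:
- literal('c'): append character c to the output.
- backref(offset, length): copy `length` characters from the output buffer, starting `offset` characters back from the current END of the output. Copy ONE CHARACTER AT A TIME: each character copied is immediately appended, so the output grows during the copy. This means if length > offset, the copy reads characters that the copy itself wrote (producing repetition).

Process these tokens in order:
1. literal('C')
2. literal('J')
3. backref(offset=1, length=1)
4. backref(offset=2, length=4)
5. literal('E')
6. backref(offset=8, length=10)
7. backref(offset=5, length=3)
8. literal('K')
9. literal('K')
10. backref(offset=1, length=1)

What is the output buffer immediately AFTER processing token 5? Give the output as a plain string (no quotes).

Token 1: literal('C'). Output: "C"
Token 2: literal('J'). Output: "CJ"
Token 3: backref(off=1, len=1). Copied 'J' from pos 1. Output: "CJJ"
Token 4: backref(off=2, len=4) (overlapping!). Copied 'JJJJ' from pos 1. Output: "CJJJJJJ"
Token 5: literal('E'). Output: "CJJJJJJE"

Answer: CJJJJJJE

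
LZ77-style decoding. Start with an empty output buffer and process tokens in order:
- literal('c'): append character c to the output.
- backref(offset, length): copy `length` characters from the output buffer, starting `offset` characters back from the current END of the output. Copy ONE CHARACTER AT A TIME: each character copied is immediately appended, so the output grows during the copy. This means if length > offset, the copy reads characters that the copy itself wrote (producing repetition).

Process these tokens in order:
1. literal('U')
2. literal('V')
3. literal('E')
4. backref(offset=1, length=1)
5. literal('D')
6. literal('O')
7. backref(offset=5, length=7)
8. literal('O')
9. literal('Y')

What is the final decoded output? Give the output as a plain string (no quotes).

Answer: UVEEDOVEEDOVEOY

Derivation:
Token 1: literal('U'). Output: "U"
Token 2: literal('V'). Output: "UV"
Token 3: literal('E'). Output: "UVE"
Token 4: backref(off=1, len=1). Copied 'E' from pos 2. Output: "UVEE"
Token 5: literal('D'). Output: "UVEED"
Token 6: literal('O'). Output: "UVEEDO"
Token 7: backref(off=5, len=7) (overlapping!). Copied 'VEEDOVE' from pos 1. Output: "UVEEDOVEEDOVE"
Token 8: literal('O'). Output: "UVEEDOVEEDOVEO"
Token 9: literal('Y'). Output: "UVEEDOVEEDOVEOY"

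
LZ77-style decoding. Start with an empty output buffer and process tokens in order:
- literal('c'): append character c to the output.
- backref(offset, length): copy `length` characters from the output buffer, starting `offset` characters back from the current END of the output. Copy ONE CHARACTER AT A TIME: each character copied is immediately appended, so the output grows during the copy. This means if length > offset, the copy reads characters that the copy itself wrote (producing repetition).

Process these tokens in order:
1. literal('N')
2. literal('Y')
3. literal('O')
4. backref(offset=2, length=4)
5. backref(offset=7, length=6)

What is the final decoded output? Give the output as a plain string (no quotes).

Answer: NYOYOYONYOYOY

Derivation:
Token 1: literal('N'). Output: "N"
Token 2: literal('Y'). Output: "NY"
Token 3: literal('O'). Output: "NYO"
Token 4: backref(off=2, len=4) (overlapping!). Copied 'YOYO' from pos 1. Output: "NYOYOYO"
Token 5: backref(off=7, len=6). Copied 'NYOYOY' from pos 0. Output: "NYOYOYONYOYOY"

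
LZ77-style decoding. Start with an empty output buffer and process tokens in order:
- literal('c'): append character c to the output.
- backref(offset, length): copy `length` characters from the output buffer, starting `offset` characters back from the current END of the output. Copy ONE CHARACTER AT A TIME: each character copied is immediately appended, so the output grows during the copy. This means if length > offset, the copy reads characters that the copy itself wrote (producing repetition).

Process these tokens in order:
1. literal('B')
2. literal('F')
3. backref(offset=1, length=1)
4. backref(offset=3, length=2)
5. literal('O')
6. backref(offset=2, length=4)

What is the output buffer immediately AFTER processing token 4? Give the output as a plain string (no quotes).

Answer: BFFBF

Derivation:
Token 1: literal('B'). Output: "B"
Token 2: literal('F'). Output: "BF"
Token 3: backref(off=1, len=1). Copied 'F' from pos 1. Output: "BFF"
Token 4: backref(off=3, len=2). Copied 'BF' from pos 0. Output: "BFFBF"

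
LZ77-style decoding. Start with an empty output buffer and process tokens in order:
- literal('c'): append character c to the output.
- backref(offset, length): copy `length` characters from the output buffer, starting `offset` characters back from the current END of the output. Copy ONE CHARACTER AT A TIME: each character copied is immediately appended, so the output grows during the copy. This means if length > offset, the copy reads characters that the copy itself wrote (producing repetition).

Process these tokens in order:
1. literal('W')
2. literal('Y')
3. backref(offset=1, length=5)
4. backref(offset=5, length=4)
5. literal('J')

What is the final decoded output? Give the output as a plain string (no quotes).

Token 1: literal('W'). Output: "W"
Token 2: literal('Y'). Output: "WY"
Token 3: backref(off=1, len=5) (overlapping!). Copied 'YYYYY' from pos 1. Output: "WYYYYYY"
Token 4: backref(off=5, len=4). Copied 'YYYY' from pos 2. Output: "WYYYYYYYYYY"
Token 5: literal('J'). Output: "WYYYYYYYYYYJ"

Answer: WYYYYYYYYYYJ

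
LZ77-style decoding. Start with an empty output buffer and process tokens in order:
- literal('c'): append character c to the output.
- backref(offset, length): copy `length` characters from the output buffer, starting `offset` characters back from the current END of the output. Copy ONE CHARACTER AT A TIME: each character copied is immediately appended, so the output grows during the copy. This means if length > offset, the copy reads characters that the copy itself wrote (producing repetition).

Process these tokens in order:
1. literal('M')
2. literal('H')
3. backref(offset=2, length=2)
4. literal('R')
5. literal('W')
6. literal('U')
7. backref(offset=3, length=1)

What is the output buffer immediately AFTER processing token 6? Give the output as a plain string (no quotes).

Answer: MHMHRWU

Derivation:
Token 1: literal('M'). Output: "M"
Token 2: literal('H'). Output: "MH"
Token 3: backref(off=2, len=2). Copied 'MH' from pos 0. Output: "MHMH"
Token 4: literal('R'). Output: "MHMHR"
Token 5: literal('W'). Output: "MHMHRW"
Token 6: literal('U'). Output: "MHMHRWU"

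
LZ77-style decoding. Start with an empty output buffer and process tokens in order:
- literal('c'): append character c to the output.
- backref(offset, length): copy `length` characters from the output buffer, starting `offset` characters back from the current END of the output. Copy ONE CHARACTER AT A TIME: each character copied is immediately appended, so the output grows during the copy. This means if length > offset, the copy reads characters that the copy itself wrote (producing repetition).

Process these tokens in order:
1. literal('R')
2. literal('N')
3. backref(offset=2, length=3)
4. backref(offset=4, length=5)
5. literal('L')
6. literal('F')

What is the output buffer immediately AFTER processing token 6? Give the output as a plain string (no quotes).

Answer: RNRNRNRNRNLF

Derivation:
Token 1: literal('R'). Output: "R"
Token 2: literal('N'). Output: "RN"
Token 3: backref(off=2, len=3) (overlapping!). Copied 'RNR' from pos 0. Output: "RNRNR"
Token 4: backref(off=4, len=5) (overlapping!). Copied 'NRNRN' from pos 1. Output: "RNRNRNRNRN"
Token 5: literal('L'). Output: "RNRNRNRNRNL"
Token 6: literal('F'). Output: "RNRNRNRNRNLF"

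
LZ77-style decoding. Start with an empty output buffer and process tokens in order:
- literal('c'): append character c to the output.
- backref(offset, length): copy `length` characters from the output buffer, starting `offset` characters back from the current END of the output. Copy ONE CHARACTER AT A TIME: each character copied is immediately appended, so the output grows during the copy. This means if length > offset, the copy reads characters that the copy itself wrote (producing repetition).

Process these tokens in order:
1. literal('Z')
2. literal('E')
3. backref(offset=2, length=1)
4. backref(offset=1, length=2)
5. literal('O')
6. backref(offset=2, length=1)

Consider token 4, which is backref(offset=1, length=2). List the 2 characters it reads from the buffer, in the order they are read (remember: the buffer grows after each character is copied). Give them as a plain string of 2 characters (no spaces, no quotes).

Token 1: literal('Z'). Output: "Z"
Token 2: literal('E'). Output: "ZE"
Token 3: backref(off=2, len=1). Copied 'Z' from pos 0. Output: "ZEZ"
Token 4: backref(off=1, len=2). Buffer before: "ZEZ" (len 3)
  byte 1: read out[2]='Z', append. Buffer now: "ZEZZ"
  byte 2: read out[3]='Z', append. Buffer now: "ZEZZZ"

Answer: ZZ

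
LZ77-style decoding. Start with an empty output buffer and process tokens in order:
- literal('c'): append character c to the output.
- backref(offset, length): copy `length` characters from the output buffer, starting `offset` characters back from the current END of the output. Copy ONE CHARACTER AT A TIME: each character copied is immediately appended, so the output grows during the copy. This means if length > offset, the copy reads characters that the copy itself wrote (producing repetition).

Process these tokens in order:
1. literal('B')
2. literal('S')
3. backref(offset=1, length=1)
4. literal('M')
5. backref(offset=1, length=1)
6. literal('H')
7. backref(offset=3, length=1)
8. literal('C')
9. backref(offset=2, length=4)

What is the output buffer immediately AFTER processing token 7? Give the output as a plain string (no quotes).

Token 1: literal('B'). Output: "B"
Token 2: literal('S'). Output: "BS"
Token 3: backref(off=1, len=1). Copied 'S' from pos 1. Output: "BSS"
Token 4: literal('M'). Output: "BSSM"
Token 5: backref(off=1, len=1). Copied 'M' from pos 3. Output: "BSSMM"
Token 6: literal('H'). Output: "BSSMMH"
Token 7: backref(off=3, len=1). Copied 'M' from pos 3. Output: "BSSMMHM"

Answer: BSSMMHM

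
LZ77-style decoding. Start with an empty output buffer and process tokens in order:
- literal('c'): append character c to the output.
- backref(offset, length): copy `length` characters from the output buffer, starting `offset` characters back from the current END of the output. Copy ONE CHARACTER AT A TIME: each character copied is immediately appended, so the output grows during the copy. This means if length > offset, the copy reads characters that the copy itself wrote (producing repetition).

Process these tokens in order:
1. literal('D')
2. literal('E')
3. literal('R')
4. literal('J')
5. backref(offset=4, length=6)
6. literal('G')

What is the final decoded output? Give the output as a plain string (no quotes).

Answer: DERJDERJDEG

Derivation:
Token 1: literal('D'). Output: "D"
Token 2: literal('E'). Output: "DE"
Token 3: literal('R'). Output: "DER"
Token 4: literal('J'). Output: "DERJ"
Token 5: backref(off=4, len=6) (overlapping!). Copied 'DERJDE' from pos 0. Output: "DERJDERJDE"
Token 6: literal('G'). Output: "DERJDERJDEG"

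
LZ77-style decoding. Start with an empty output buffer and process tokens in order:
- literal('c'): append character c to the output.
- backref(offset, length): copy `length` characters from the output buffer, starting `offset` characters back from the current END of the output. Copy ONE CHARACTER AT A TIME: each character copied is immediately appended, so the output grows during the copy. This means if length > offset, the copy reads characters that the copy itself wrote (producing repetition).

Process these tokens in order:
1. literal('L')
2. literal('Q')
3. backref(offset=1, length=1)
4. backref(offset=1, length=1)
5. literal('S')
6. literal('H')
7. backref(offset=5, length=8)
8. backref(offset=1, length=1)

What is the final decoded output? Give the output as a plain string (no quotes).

Answer: LQQQSHQQQSHQQQQ

Derivation:
Token 1: literal('L'). Output: "L"
Token 2: literal('Q'). Output: "LQ"
Token 3: backref(off=1, len=1). Copied 'Q' from pos 1. Output: "LQQ"
Token 4: backref(off=1, len=1). Copied 'Q' from pos 2. Output: "LQQQ"
Token 5: literal('S'). Output: "LQQQS"
Token 6: literal('H'). Output: "LQQQSH"
Token 7: backref(off=5, len=8) (overlapping!). Copied 'QQQSHQQQ' from pos 1. Output: "LQQQSHQQQSHQQQ"
Token 8: backref(off=1, len=1). Copied 'Q' from pos 13. Output: "LQQQSHQQQSHQQQQ"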